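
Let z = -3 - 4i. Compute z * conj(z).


Step 1: conj(z) = -3 + 4i
Step 2: z * conj(z) = (-3)^2 + (-4)^2
Step 3: = 9 + 16 = 25

25


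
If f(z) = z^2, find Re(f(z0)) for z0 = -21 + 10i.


Step 1: z0 = -21 + 10i
Step 2: z0^2 = (-21)^2 - 10^2 - 420i
Step 3: real part = 441 - 100 = 341

341


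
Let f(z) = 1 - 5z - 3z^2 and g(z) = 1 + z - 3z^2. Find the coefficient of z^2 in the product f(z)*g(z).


Step 1: z^2 term in f*g comes from: (1)*(-3z^2) + (-5z)*(z) + (-3z^2)*(1)
Step 2: = -3 - 5 - 3
Step 3: = -11

-11


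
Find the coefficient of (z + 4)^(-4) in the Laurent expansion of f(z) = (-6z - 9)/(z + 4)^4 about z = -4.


Step 1: Write the numerator in powers of (z + 4): -6z - 9 = -6(z + 4) + (-6*(-4) - 9) = -6(z + 4) + 15
Step 2: Divide by (z + 4)^4: f(z) = 15(z + 4)^(-4) - 6(z + 4)^(-3)
Step 3: This finite sum is the Laurent series of f about z = -4.
Step 4: Coefficient of (z + 4)^(-4) = -6*(-4) - 9 = 15

15


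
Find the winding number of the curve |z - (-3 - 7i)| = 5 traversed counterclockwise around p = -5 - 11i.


Step 1: Center c = (-3, -7), radius = 5
Step 2: |p - c|^2 = (-2)^2 + (-4)^2 = 20
Step 3: r^2 = 25
Step 4: |p-c| < r so winding number = 1

1


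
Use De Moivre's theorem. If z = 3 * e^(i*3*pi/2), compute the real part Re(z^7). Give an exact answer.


Step 1: By De Moivre's theorem, z^7 = 3^7 * e^(i*7*3*pi/2) = 2187 * (cos(21*pi/2) + i*sin(21*pi/2))
Step 2: |z|^7 = 3^7 = 2187
Step 3: Reduce the angle mod 2*pi: 21*pi/2 - 10*pi = pi/2
Step 4: cos(pi/2) = 0
Step 5: Re(z^7) = 2187 * 0 = 0

0


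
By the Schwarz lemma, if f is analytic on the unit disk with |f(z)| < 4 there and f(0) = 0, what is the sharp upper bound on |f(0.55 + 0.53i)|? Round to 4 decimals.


Step 1: g = f/4 maps D -> D with g(0) = 0, so by the Schwarz lemma |g(z)| <= |z|, i.e. |f(z)| <= 4|z|; this is sharp (f(z) = 4z).
Step 2: |z0|^2 = 0.55^2 + 0.53^2 = 0.5834
Step 3: |z0| = sqrt(0.5834) = 0.763806
Step 4: Best bound = 4 * |z0| = 4 * 0.763806 = 3.0552

3.0552


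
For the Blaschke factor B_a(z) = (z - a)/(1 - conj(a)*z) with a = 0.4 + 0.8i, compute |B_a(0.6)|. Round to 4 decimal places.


Step 1: Numerator z0 - a = 0.6 - (0.4 + 0.8i) = 0.2 - 0.8i
Step 2: Denominator 1 - conj(a)*z0 = 1 - (0.4 - 0.8i)*0.6 = 0.76 + 0.48i
Step 3: |z0 - a|^2 = 0.2^2 + (-0.8)^2 = 0.68; |1 - conj(a)*z0|^2 = 0.76^2 + 0.48^2 = 0.808
Step 4: |B_a(0.6)| = sqrt(0.68 / 0.808) = sqrt(0.841584)
Step 5: = 0.9174

0.9174


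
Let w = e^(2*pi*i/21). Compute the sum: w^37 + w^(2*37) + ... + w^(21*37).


Step 1: The sum sum_{j=1}^{n} w^(k*j) equals n if n | k, else 0.
Step 2: Here n = 21, k = 37
Step 3: Does n divide k? 21 | 37 -> False
Step 4: Sum = 0

0


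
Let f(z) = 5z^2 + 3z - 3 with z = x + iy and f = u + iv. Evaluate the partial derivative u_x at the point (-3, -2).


Step 1: f(z) = 5(x+iy)^2 + 3(x+iy) - 3
Step 2: u = 5(x^2 - y^2) + 3x - 3
Step 3: u_x = 10x + 3
Step 4: At (-3, -2): u_x = -30 + 3 = -27

-27


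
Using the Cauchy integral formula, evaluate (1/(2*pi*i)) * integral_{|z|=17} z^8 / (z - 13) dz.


Step 1: f(z) = z^8, a = 13 is inside |z| = 17
Step 2: By Cauchy integral formula: (1/(2pi*i)) * integral = f(a)
Step 3: f(13) = 13^8 = 815730721

815730721


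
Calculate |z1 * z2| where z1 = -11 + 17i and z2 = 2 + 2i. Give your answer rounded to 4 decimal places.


Step 1: |z1| = sqrt((-11)^2 + 17^2) = sqrt(410)
Step 2: |z2| = sqrt(2^2 + 2^2) = sqrt(8)
Step 3: |z1*z2| = |z1|*|z2| = sqrt(410) * sqrt(8) = sqrt(410 * 8) = sqrt(3280)
Step 4: = 57.2713

57.2713


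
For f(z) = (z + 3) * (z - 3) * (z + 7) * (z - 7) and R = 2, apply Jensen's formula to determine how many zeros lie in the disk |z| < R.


Jensen's formula: (1/2pi)*integral log|f(Re^it)|dt = log|f(0)| + sum_{|a_k|<R} log(R/|a_k|)
Step 1: f(0) = 3 * (-3) * 7 * (-7) = 441
Step 2: log|f(0)| = log|-3| + log|3| + log|-7| + log|7| = 6.089
Step 3: Zeros inside |z| < 2: none
Step 4: Jensen sum = (empty sum) = 0
Step 5: n(R) = number of terms in the Jensen sum = count of zeros inside |z| < 2 = 0

0


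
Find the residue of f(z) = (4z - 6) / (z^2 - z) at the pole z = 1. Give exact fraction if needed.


Step 1: Q(z) = z^2 - z = (z - 1)(z)
Step 2: Q'(z) = 2z - 1
Step 3: Q'(1) = 1, P(1) = -2
Step 4: Res = P(1)/Q'(1) = -2/1 = -2

-2


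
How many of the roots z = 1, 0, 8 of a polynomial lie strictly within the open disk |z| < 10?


Step 1: Check each root:
  z = 1: |1| = 1 < 10
  z = 0: |0| = 0 < 10
  z = 8: |8| = 8 < 10
Step 2: Count = 3

3


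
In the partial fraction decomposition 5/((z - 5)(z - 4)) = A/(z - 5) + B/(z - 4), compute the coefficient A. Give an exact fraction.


Step 1: Multiply both sides by (z - 5) and set z = 5
Step 2: A = 5 / (5 - 4)
Step 3: A = 5 / 1
Step 4: A = 5

5


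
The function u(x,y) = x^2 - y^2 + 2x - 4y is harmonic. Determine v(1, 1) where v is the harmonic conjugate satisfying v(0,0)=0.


Step 1: v_x = -u_y = 2y + 4
Step 2: v_y = u_x = 2x + 2
Step 3: v = 2xy + 4x + 2y + C
Step 4: v(0,0) = 0 => C = 0
Step 5: v(1, 1) = 8

8


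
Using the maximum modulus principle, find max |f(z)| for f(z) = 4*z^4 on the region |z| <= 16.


Step 1: On |z| = 16, |f(z)| = 4 * |z|^4 = 4 * 16^4
Step 2: By maximum modulus principle, maximum is on boundary.
Step 3: Maximum = 4 * 65536 = 262144

262144


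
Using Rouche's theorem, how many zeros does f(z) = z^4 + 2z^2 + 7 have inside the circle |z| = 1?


Step 1: On |z| = 1 the three terms have sizes |z^4| = 1^4 = 1, |2z^2| = 2*1^2 = 2, |7| = 7
Step 2: The dominant term is g(z) = 7; let h(z) = z^4 + 2z^2 so f = g + h
Step 3: On |z| = 1: |g| = 7 and |h| <= 1 + 2 = 3
Step 4: Since 7 > 3, |h| < |g| on |z| = 1, so by Rouche f has the same number of zeros as g inside |z| < 1
Step 5: g(z) = 7 is a nonzero constant with no zeros inside |z| < 1. Answer = 0

0


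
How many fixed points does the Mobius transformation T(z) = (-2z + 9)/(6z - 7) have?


Step 1: Fixed points satisfy T(z) = z
Step 2: 6z^2 - 5z - 9 = 0
Step 3: Discriminant = (-5)^2 - 4*6*(-9) = 241
Step 4: Number of fixed points = 2

2


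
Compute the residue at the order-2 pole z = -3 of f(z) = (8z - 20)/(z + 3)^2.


Step 1: Pole of order 2 at z = -3
Step 2: Res = lim d/dz [(z + 3)^2 * f(z)] as z -> -3
Step 3: (z + 3)^2 * f(z) = 8z - 20
Step 4: d/dz[8z - 20] = 8

8


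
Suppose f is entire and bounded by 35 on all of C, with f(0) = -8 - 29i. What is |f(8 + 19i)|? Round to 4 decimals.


Step 1: By Liouville's theorem, a bounded entire function is constant.
Step 2: f(z) = f(0) = -8 - 29i for all z.
Step 3: |f(w)| = |-8 - 29i| = sqrt(64 + 841)
Step 4: = 30.0832

30.0832


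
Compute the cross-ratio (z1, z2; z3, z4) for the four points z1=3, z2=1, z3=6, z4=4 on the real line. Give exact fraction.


Step 1: (z1-z3)(z2-z4) = (-3) * (-3) = 9
Step 2: (z1-z4)(z2-z3) = (-1) * (-5) = 5
Step 3: Cross-ratio = 9/5 = 9/5

9/5


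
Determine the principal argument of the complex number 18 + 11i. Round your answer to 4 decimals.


Step 1: z = 18 + 11i
Step 2: arg(z) = atan2(11, 18)
Step 3: arg(z) = 0.5485

0.5485


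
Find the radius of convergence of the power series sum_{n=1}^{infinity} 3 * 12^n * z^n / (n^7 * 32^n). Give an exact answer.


Step 1: General term a_n = 3 * 12^n / (n^7 * 32^n)
Step 2: By the root test, |a_n|^(1/n) = 3^(1/n) * 12 / (n^(7/n) * 32) -> 12/32 as n -> infinity (since 3^(1/n) -> 1 and n^(7/n) -> 1)
Step 3: R = 1/lim|a_n|^(1/n) = 32/12 = 8/3

8/3


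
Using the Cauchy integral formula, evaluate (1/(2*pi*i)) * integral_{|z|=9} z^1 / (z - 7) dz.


Step 1: f(z) = z^1, a = 7 is inside |z| = 9
Step 2: By Cauchy integral formula: (1/(2pi*i)) * integral = f(a)
Step 3: f(7) = 7^1 = 7

7


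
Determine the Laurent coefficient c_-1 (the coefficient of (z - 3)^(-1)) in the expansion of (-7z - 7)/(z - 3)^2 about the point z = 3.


Step 1: Write the numerator in powers of (z - 3): -7z - 7 = -7(z - 3) + (-7*3 - 7) = -7(z - 3) - 28
Step 2: Divide by (z - 3)^2: f(z) = -28(z - 3)^(-2) - 7(z - 3)^(-1)
Step 3: This finite sum is the Laurent series of f about z = 3.
Step 4: Coefficient of (z - 3)^(-1) = coefficient of (z - 3) in the re-centred numerator = -7

-7


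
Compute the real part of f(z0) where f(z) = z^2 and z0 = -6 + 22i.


Step 1: z0 = -6 + 22i
Step 2: z0^2 = (-6)^2 - 22^2 - 264i
Step 3: real part = 36 - 484 = -448

-448


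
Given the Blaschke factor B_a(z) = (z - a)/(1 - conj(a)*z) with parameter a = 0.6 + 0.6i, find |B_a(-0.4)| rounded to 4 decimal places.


Step 1: Numerator z0 - a = -0.4 - (0.6 + 0.6i) = -1 - 0.6i
Step 2: Denominator 1 - conj(a)*z0 = 1 - (0.6 - 0.6i)*(-0.4) = 1.24 - 0.24i
Step 3: |z0 - a|^2 = (-1)^2 + (-0.6)^2 = 1.36; |1 - conj(a)*z0|^2 = 1.24^2 + (-0.24)^2 = 1.5952
Step 4: |B_a(-0.4)| = sqrt(1.36 / 1.5952) = sqrt(0.852558)
Step 5: = 0.9233

0.9233


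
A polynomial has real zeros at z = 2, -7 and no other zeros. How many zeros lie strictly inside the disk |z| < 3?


Step 1: Check each root:
  z = 2: |2| = 2 < 3
  z = -7: |-7| = 7 >= 3
Step 2: Count = 1

1


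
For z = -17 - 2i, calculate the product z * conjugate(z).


Step 1: conj(z) = -17 + 2i
Step 2: z * conj(z) = (-17)^2 + (-2)^2
Step 3: = 289 + 4 = 293

293


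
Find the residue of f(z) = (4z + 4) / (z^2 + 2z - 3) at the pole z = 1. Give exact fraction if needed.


Step 1: Q(z) = z^2 + 2z - 3 = (z - 1)(z + 3)
Step 2: Q'(z) = 2z + 2
Step 3: Q'(1) = 4, P(1) = 8
Step 4: Res = P(1)/Q'(1) = 8/4 = 2

2


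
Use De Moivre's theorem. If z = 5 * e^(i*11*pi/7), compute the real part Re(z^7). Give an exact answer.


Step 1: By De Moivre's theorem, z^7 = 5^7 * e^(i*7*11*pi/7) = 78125 * (cos(11*pi) + i*sin(11*pi))
Step 2: |z|^7 = 5^7 = 78125
Step 3: Reduce the angle mod 2*pi: 11*pi - 10*pi = pi
Step 4: cos(pi) = -1
Step 5: Re(z^7) = 78125 * (-1) = -78125

-78125


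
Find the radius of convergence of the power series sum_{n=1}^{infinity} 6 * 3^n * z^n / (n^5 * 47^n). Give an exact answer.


Step 1: General term a_n = 6 * 3^n / (n^5 * 47^n)
Step 2: By the root test, |a_n|^(1/n) = 6^(1/n) * 3 / (n^(5/n) * 47) -> 3/47 as n -> infinity (since 6^(1/n) -> 1 and n^(5/n) -> 1)
Step 3: R = 1/lim|a_n|^(1/n) = 47/3

47/3


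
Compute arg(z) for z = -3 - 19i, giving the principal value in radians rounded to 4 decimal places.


Step 1: z = -3 - 19i
Step 2: arg(z) = atan2(-19, -3)
Step 3: arg(z) = -1.7274

-1.7274


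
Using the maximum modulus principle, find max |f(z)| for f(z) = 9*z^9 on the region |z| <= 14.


Step 1: On |z| = 14, |f(z)| = 9 * |z|^9 = 9 * 14^9
Step 2: By maximum modulus principle, maximum is on boundary.
Step 3: Maximum = 9 * 20661046784 = 185949421056

185949421056


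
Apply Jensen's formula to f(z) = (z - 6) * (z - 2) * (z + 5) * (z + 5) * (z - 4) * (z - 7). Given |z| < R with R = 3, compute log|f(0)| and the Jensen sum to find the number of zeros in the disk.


Jensen's formula: (1/2pi)*integral log|f(Re^it)|dt = log|f(0)| + sum_{|a_k|<R} log(R/|a_k|)
Step 1: f(0) = (-6) * (-2) * 5 * 5 * (-4) * (-7) = 8400
Step 2: log|f(0)| = log|6| + log|2| + log|-5| + log|-5| + log|4| + log|7| = 9.036
Step 3: Zeros inside |z| < 3: 2
Step 4: Jensen sum = log(3/2) = 0.4055
Step 5: n(R) = number of terms in the Jensen sum = count of zeros inside |z| < 3 = 1

1


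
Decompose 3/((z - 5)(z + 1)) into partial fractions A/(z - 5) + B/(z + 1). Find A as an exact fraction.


Step 1: Multiply both sides by (z - 5) and set z = 5
Step 2: A = 3 / (5 + 1)
Step 3: A = 3 / 6
Step 4: A = 1/2

1/2


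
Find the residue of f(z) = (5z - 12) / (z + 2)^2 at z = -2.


Step 1: Pole of order 2 at z = -2
Step 2: Res = lim d/dz [(z + 2)^2 * f(z)] as z -> -2
Step 3: (z + 2)^2 * f(z) = 5z - 12
Step 4: d/dz[5z - 12] = 5

5


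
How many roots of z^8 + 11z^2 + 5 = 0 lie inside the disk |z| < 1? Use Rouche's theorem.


Step 1: On |z| = 1 the three terms have sizes |z^8| = 1^8 = 1, |11z^2| = 11*1^2 = 11, |5| = 5
Step 2: The dominant term is g(z) = 11z^2; let h(z) = z^8 + 5 so f = g + h
Step 3: On |z| = 1: |g| = 11 and |h| <= 1 + 5 = 6
Step 4: Since 11 > 6, |h| < |g| on |z| = 1, so by Rouche f has the same number of zeros as g inside |z| < 1
Step 5: g(z) = 11z^2 has 2 zeros (at the origin, multiplicity 2) inside |z| < 1. Answer = 2

2


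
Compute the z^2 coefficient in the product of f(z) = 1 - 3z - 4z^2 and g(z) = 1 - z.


Step 1: z^2 term in f*g comes from: (1)*(0) + (-3z)*(-z) + (-4z^2)*(1)
Step 2: = 0 + 3 - 4
Step 3: = -1

-1


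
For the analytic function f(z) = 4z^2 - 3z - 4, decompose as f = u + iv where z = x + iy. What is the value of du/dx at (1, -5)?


Step 1: f(z) = 4(x+iy)^2 - 3(x+iy) - 4
Step 2: u = 4(x^2 - y^2) - 3x - 4
Step 3: u_x = 8x - 3
Step 4: At (1, -5): u_x = 8 - 3 = 5

5


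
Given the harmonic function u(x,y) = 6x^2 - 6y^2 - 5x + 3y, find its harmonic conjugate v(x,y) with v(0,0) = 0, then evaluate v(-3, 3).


Step 1: v_x = -u_y = 12y - 3
Step 2: v_y = u_x = 12x - 5
Step 3: v = 12xy - 3x - 5y + C
Step 4: v(0,0) = 0 => C = 0
Step 5: v(-3, 3) = -114

-114


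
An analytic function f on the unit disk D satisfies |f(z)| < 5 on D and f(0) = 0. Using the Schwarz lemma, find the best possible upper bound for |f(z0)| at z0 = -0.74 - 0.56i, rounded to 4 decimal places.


Step 1: g = f/5 maps D -> D with g(0) = 0, so by the Schwarz lemma |g(z)| <= |z|, i.e. |f(z)| <= 5|z|; this is sharp (f(z) = 5z).
Step 2: |z0|^2 = (-0.74)^2 + (-0.56)^2 = 0.8612
Step 3: |z0| = sqrt(0.8612) = 0.928009
Step 4: Best bound = 5 * |z0| = 5 * 0.928009 = 4.64

4.64


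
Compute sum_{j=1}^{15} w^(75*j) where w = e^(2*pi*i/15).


Step 1: The sum sum_{j=1}^{n} w^(k*j) equals n if n | k, else 0.
Step 2: Here n = 15, k = 75
Step 3: Does n divide k? 15 | 75 -> True
Step 4: Sum = 15

15


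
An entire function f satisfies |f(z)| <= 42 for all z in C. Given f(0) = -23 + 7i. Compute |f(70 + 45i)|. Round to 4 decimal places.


Step 1: By Liouville's theorem, a bounded entire function is constant.
Step 2: f(z) = f(0) = -23 + 7i for all z.
Step 3: |f(w)| = |-23 + 7i| = sqrt(529 + 49)
Step 4: = 24.0416

24.0416


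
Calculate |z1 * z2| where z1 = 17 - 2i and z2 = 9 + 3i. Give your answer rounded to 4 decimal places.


Step 1: |z1| = sqrt(17^2 + (-2)^2) = sqrt(293)
Step 2: |z2| = sqrt(9^2 + 3^2) = sqrt(90)
Step 3: |z1*z2| = |z1|*|z2| = sqrt(293) * sqrt(90) = sqrt(293 * 90) = sqrt(26370)
Step 4: = 162.3884

162.3884


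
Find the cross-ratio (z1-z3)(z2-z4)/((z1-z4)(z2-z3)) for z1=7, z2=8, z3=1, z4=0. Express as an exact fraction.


Step 1: (z1-z3)(z2-z4) = 6 * 8 = 48
Step 2: (z1-z4)(z2-z3) = 7 * 7 = 49
Step 3: Cross-ratio = 48/49 = 48/49

48/49


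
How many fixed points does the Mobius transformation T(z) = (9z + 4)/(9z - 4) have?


Step 1: Fixed points satisfy T(z) = z
Step 2: 9z^2 - 13z - 4 = 0
Step 3: Discriminant = (-13)^2 - 4*9*(-4) = 313
Step 4: Number of fixed points = 2

2


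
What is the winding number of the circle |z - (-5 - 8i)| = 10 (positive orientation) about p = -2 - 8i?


Step 1: Center c = (-5, -8), radius = 10
Step 2: |p - c|^2 = 3^2 + 0^2 = 9
Step 3: r^2 = 100
Step 4: |p-c| < r so winding number = 1

1


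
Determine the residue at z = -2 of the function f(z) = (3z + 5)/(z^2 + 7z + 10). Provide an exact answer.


Step 1: Q(z) = z^2 + 7z + 10 = (z + 2)(z + 5)
Step 2: Q'(z) = 2z + 7
Step 3: Q'(-2) = 3, P(-2) = -1
Step 4: Res = P(-2)/Q'(-2) = -1/3 = -1/3

-1/3


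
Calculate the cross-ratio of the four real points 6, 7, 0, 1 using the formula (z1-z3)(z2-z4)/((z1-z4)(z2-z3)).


Step 1: (z1-z3)(z2-z4) = 6 * 6 = 36
Step 2: (z1-z4)(z2-z3) = 5 * 7 = 35
Step 3: Cross-ratio = 36/35 = 36/35

36/35


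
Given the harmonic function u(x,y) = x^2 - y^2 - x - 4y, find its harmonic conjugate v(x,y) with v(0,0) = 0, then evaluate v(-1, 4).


Step 1: v_x = -u_y = 2y + 4
Step 2: v_y = u_x = 2x - 1
Step 3: v = 2xy + 4x - y + C
Step 4: v(0,0) = 0 => C = 0
Step 5: v(-1, 4) = -16

-16


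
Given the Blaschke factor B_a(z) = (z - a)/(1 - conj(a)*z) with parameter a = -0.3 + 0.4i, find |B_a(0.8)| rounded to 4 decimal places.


Step 1: Numerator z0 - a = 0.8 - (-0.3 + 0.4i) = 1.1 - 0.4i
Step 2: Denominator 1 - conj(a)*z0 = 1 - (-0.3 - 0.4i)*0.8 = 1.24 + 0.32i
Step 3: |z0 - a|^2 = 1.1^2 + (-0.4)^2 = 1.37; |1 - conj(a)*z0|^2 = 1.24^2 + 0.32^2 = 1.64
Step 4: |B_a(0.8)| = sqrt(1.37 / 1.64) = sqrt(0.835366)
Step 5: = 0.914

0.914


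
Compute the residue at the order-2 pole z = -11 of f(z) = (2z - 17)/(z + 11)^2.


Step 1: Pole of order 2 at z = -11
Step 2: Res = lim d/dz [(z + 11)^2 * f(z)] as z -> -11
Step 3: (z + 11)^2 * f(z) = 2z - 17
Step 4: d/dz[2z - 17] = 2

2


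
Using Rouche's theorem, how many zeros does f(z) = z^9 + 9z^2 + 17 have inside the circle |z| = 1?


Step 1: On |z| = 1 the three terms have sizes |z^9| = 1^9 = 1, |9z^2| = 9*1^2 = 9, |17| = 17
Step 2: The dominant term is g(z) = 17; let h(z) = z^9 + 9z^2 so f = g + h
Step 3: On |z| = 1: |g| = 17 and |h| <= 1 + 9 = 10
Step 4: Since 17 > 10, |h| < |g| on |z| = 1, so by Rouche f has the same number of zeros as g inside |z| < 1
Step 5: g(z) = 17 is a nonzero constant with no zeros inside |z| < 1. Answer = 0

0


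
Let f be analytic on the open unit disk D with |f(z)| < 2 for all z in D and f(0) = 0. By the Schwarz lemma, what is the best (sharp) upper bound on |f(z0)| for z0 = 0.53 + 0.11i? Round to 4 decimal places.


Step 1: g = f/2 maps D -> D with g(0) = 0, so by the Schwarz lemma |g(z)| <= |z|, i.e. |f(z)| <= 2|z|; this is sharp (f(z) = 2z).
Step 2: |z0|^2 = 0.53^2 + 0.11^2 = 0.293
Step 3: |z0| = sqrt(0.293) = 0.541295
Step 4: Best bound = 2 * |z0| = 2 * 0.541295 = 1.0826

1.0826


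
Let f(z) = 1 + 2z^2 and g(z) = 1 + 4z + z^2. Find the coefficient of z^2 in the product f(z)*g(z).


Step 1: z^2 term in f*g comes from: (1)*(z^2) + (0)*(4z) + (2z^2)*(1)
Step 2: = 1 + 0 + 2
Step 3: = 3

3


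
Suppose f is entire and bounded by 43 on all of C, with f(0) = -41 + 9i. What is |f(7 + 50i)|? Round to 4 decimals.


Step 1: By Liouville's theorem, a bounded entire function is constant.
Step 2: f(z) = f(0) = -41 + 9i for all z.
Step 3: |f(w)| = |-41 + 9i| = sqrt(1681 + 81)
Step 4: = 41.9762

41.9762


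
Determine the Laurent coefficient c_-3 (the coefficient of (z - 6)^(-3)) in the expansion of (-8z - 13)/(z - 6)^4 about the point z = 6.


Step 1: Write the numerator in powers of (z - 6): -8z - 13 = -8(z - 6) + (-8*6 - 13) = -8(z - 6) - 61
Step 2: Divide by (z - 6)^4: f(z) = -61(z - 6)^(-4) - 8(z - 6)^(-3)
Step 3: This finite sum is the Laurent series of f about z = 6.
Step 4: Coefficient of (z - 6)^(-3) = coefficient of (z - 6) in the re-centred numerator = -8

-8


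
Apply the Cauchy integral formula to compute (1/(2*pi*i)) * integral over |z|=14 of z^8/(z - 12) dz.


Step 1: f(z) = z^8, a = 12 is inside |z| = 14
Step 2: By Cauchy integral formula: (1/(2pi*i)) * integral = f(a)
Step 3: f(12) = 12^8 = 429981696

429981696


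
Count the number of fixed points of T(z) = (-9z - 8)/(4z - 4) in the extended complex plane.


Step 1: Fixed points satisfy T(z) = z
Step 2: 4z^2 + 5z + 8 = 0
Step 3: Discriminant = 5^2 - 4*4*8 = -103
Step 4: Number of fixed points = 2

2


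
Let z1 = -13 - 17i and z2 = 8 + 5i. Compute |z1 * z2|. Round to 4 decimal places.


Step 1: |z1| = sqrt((-13)^2 + (-17)^2) = sqrt(458)
Step 2: |z2| = sqrt(8^2 + 5^2) = sqrt(89)
Step 3: |z1*z2| = |z1|*|z2| = sqrt(458) * sqrt(89) = sqrt(458 * 89) = sqrt(40762)
Step 4: = 201.896

201.896


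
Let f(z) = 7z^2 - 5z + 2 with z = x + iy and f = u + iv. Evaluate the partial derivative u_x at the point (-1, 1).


Step 1: f(z) = 7(x+iy)^2 - 5(x+iy) + 2
Step 2: u = 7(x^2 - y^2) - 5x + 2
Step 3: u_x = 14x - 5
Step 4: At (-1, 1): u_x = -14 - 5 = -19

-19


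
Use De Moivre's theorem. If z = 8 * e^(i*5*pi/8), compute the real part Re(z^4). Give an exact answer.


Step 1: By De Moivre's theorem, z^4 = 8^4 * e^(i*4*5*pi/8) = 4096 * (cos(5*pi/2) + i*sin(5*pi/2))
Step 2: |z|^4 = 8^4 = 4096
Step 3: Reduce the angle mod 2*pi: 5*pi/2 - 2*pi = pi/2
Step 4: cos(pi/2) = 0
Step 5: Re(z^4) = 4096 * 0 = 0

0


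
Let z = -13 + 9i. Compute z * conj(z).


Step 1: conj(z) = -13 - 9i
Step 2: z * conj(z) = (-13)^2 + 9^2
Step 3: = 169 + 81 = 250

250


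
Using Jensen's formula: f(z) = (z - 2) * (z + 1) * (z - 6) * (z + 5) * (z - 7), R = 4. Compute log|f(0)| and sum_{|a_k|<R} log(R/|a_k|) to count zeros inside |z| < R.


Jensen's formula: (1/2pi)*integral log|f(Re^it)|dt = log|f(0)| + sum_{|a_k|<R} log(R/|a_k|)
Step 1: f(0) = (-2) * 1 * (-6) * 5 * (-7) = -420
Step 2: log|f(0)| = log|2| + log|-1| + log|6| + log|-5| + log|7| = 6.0403
Step 3: Zeros inside |z| < 4: 2, -1
Step 4: Jensen sum = log(4/2) + log(4/1) = 2.0794
Step 5: n(R) = number of terms in the Jensen sum = count of zeros inside |z| < 4 = 2

2


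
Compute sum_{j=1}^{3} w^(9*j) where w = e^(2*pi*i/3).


Step 1: The sum sum_{j=1}^{n} w^(k*j) equals n if n | k, else 0.
Step 2: Here n = 3, k = 9
Step 3: Does n divide k? 3 | 9 -> True
Step 4: Sum = 3

3


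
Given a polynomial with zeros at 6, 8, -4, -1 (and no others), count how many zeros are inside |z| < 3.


Step 1: Check each root:
  z = 6: |6| = 6 >= 3
  z = 8: |8| = 8 >= 3
  z = -4: |-4| = 4 >= 3
  z = -1: |-1| = 1 < 3
Step 2: Count = 1

1


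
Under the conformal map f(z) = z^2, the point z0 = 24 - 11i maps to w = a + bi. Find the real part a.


Step 1: z0 = 24 - 11i
Step 2: z0^2 = 24^2 - (-11)^2 - 528i
Step 3: real part = 576 - 121 = 455

455


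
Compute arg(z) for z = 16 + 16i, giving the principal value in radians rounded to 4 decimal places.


Step 1: z = 16 + 16i
Step 2: arg(z) = atan2(16, 16)
Step 3: arg(z) = 0.7854

0.7854


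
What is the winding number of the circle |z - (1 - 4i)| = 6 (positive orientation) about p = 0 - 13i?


Step 1: Center c = (1, -4), radius = 6
Step 2: |p - c|^2 = (-1)^2 + (-9)^2 = 82
Step 3: r^2 = 36
Step 4: |p-c| > r so winding number = 0

0


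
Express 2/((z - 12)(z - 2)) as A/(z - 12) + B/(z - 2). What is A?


Step 1: Multiply both sides by (z - 12) and set z = 12
Step 2: A = 2 / (12 - 2)
Step 3: A = 2 / 10
Step 4: A = 1/5

1/5


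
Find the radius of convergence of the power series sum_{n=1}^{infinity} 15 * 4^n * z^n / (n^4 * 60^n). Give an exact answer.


Step 1: General term a_n = 15 * 4^n / (n^4 * 60^n)
Step 2: By the root test, |a_n|^(1/n) = 15^(1/n) * 4 / (n^(4/n) * 60) -> 4/60 as n -> infinity (since 15^(1/n) -> 1 and n^(4/n) -> 1)
Step 3: R = 1/lim|a_n|^(1/n) = 60/4 = 15

15


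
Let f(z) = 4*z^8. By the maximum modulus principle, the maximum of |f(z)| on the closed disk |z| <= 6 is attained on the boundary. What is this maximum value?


Step 1: On |z| = 6, |f(z)| = 4 * |z|^8 = 4 * 6^8
Step 2: By maximum modulus principle, maximum is on boundary.
Step 3: Maximum = 4 * 1679616 = 6718464

6718464


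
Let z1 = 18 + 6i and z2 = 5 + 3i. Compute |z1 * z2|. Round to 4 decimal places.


Step 1: |z1| = sqrt(18^2 + 6^2) = sqrt(360)
Step 2: |z2| = sqrt(5^2 + 3^2) = sqrt(34)
Step 3: |z1*z2| = |z1|*|z2| = sqrt(360) * sqrt(34) = sqrt(360 * 34) = sqrt(12240)
Step 4: = 110.6345

110.6345


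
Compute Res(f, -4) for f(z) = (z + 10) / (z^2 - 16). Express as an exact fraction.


Step 1: Q(z) = z^2 - 16 = (z + 4)(z - 4)
Step 2: Q'(z) = 2z
Step 3: Q'(-4) = -8, P(-4) = 6
Step 4: Res = P(-4)/Q'(-4) = 6/(-8) = -3/4

-3/4


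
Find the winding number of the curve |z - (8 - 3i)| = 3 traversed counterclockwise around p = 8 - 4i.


Step 1: Center c = (8, -3), radius = 3
Step 2: |p - c|^2 = 0^2 + (-1)^2 = 1
Step 3: r^2 = 9
Step 4: |p-c| < r so winding number = 1

1


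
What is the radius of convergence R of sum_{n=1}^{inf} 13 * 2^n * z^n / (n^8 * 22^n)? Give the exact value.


Step 1: General term a_n = 13 * 2^n / (n^8 * 22^n)
Step 2: By the root test, |a_n|^(1/n) = 13^(1/n) * 2 / (n^(8/n) * 22) -> 2/22 as n -> infinity (since 13^(1/n) -> 1 and n^(8/n) -> 1)
Step 3: R = 1/lim|a_n|^(1/n) = 22/2 = 11

11


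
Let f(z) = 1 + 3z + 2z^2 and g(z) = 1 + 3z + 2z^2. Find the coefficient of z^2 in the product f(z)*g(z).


Step 1: z^2 term in f*g comes from: (1)*(2z^2) + (3z)*(3z) + (2z^2)*(1)
Step 2: = 2 + 9 + 2
Step 3: = 13

13


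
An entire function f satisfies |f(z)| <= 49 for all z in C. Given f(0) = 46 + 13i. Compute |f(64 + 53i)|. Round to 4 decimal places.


Step 1: By Liouville's theorem, a bounded entire function is constant.
Step 2: f(z) = f(0) = 46 + 13i for all z.
Step 3: |f(w)| = |46 + 13i| = sqrt(2116 + 169)
Step 4: = 47.8017

47.8017


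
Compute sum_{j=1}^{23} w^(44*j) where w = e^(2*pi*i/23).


Step 1: The sum sum_{j=1}^{n} w^(k*j) equals n if n | k, else 0.
Step 2: Here n = 23, k = 44
Step 3: Does n divide k? 23 | 44 -> False
Step 4: Sum = 0

0


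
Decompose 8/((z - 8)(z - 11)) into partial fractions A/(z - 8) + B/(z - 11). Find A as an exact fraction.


Step 1: Multiply both sides by (z - 8) and set z = 8
Step 2: A = 8 / (8 - 11)
Step 3: A = 8 / (-3)
Step 4: A = -8/3

-8/3


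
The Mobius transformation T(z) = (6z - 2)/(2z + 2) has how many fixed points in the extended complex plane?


Step 1: Fixed points satisfy T(z) = z
Step 2: 2z^2 - 4z + 2 = 0
Step 3: Discriminant = (-4)^2 - 4*2*2 = 0
Step 4: Number of fixed points = 1

1


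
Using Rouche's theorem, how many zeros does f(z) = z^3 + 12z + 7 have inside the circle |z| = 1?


Step 1: On |z| = 1 the three terms have sizes |z^3| = 1^3 = 1, |12z| = 12*1 = 12, |7| = 7
Step 2: The dominant term is g(z) = 12z; let h(z) = z^3 + 7 so f = g + h
Step 3: On |z| = 1: |g| = 12 and |h| <= 1 + 7 = 8
Step 4: Since 12 > 8, |h| < |g| on |z| = 1, so by Rouche f has the same number of zeros as g inside |z| < 1
Step 5: g(z) = 12z has 1 zero (at the origin, multiplicity 1) inside |z| < 1. Answer = 1

1


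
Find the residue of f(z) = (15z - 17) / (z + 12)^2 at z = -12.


Step 1: Pole of order 2 at z = -12
Step 2: Res = lim d/dz [(z + 12)^2 * f(z)] as z -> -12
Step 3: (z + 12)^2 * f(z) = 15z - 17
Step 4: d/dz[15z - 17] = 15

15


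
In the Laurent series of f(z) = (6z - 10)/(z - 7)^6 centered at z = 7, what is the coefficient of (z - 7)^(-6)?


Step 1: Write the numerator in powers of (z - 7): 6z - 10 = 6(z - 7) + (6*7 - 10) = 6(z - 7) + 32
Step 2: Divide by (z - 7)^6: f(z) = 32(z - 7)^(-6) + 6(z - 7)^(-5)
Step 3: This finite sum is the Laurent series of f about z = 7.
Step 4: Coefficient of (z - 7)^(-6) = 6*7 - 10 = 32

32


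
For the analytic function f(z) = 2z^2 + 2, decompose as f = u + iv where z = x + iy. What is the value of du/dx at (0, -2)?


Step 1: f(z) = 2(x+iy)^2 + 2
Step 2: u = 2(x^2 - y^2) + 2
Step 3: u_x = 4x + 0
Step 4: At (0, -2): u_x = 0 + 0 = 0

0


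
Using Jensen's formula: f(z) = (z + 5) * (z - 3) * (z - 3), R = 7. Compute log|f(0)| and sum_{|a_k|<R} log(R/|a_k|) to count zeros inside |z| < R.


Jensen's formula: (1/2pi)*integral log|f(Re^it)|dt = log|f(0)| + sum_{|a_k|<R} log(R/|a_k|)
Step 1: f(0) = 5 * (-3) * (-3) = 45
Step 2: log|f(0)| = log|-5| + log|3| + log|3| = 3.8067
Step 3: Zeros inside |z| < 7: -5, 3, 3
Step 4: Jensen sum = log(7/5) + log(7/3) + log(7/3) = 2.0311
Step 5: n(R) = number of terms in the Jensen sum = count of zeros inside |z| < 7 = 3

3


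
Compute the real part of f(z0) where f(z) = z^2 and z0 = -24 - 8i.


Step 1: z0 = -24 - 8i
Step 2: z0^2 = (-24)^2 - (-8)^2 + 384i
Step 3: real part = 576 - 64 = 512

512


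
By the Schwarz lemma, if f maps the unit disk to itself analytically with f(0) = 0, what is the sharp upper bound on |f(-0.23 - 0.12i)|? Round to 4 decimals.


Step 1: Schwarz lemma: if f: D -> D is analytic with f(0) = 0, then |f(z)| <= |z| for all z in D, and this is sharp (f(z) = z).
Step 2: |z0|^2 = (-0.23)^2 + (-0.12)^2 = 0.0673
Step 3: |z0| = sqrt(0.0673) = 0.259422
Step 4: Best bound = |z0| = 0.2594

0.2594


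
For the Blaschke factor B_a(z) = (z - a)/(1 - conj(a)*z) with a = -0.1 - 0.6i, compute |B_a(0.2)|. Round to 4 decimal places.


Step 1: Numerator z0 - a = 0.2 - (-0.1 - 0.6i) = 0.3 + 0.6i
Step 2: Denominator 1 - conj(a)*z0 = 1 - (-0.1 + 0.6i)*0.2 = 1.02 - 0.12i
Step 3: |z0 - a|^2 = 0.3^2 + 0.6^2 = 0.45; |1 - conj(a)*z0|^2 = 1.02^2 + (-0.12)^2 = 1.0548
Step 4: |B_a(0.2)| = sqrt(0.45 / 1.0548) = sqrt(0.426621)
Step 5: = 0.6532

0.6532


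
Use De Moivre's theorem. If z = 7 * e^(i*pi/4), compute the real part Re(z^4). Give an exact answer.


Step 1: By De Moivre's theorem, z^4 = 7^4 * e^(i*4*pi/4) = 2401 * (cos(pi) + i*sin(pi))
Step 2: |z|^4 = 7^4 = 2401
Step 3: The angle pi already lies in [0, 2*pi)
Step 4: cos(pi) = -1
Step 5: Re(z^4) = 2401 * (-1) = -2401

-2401


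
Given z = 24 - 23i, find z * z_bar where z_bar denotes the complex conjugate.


Step 1: conj(z) = 24 + 23i
Step 2: z * conj(z) = 24^2 + (-23)^2
Step 3: = 576 + 529 = 1105

1105


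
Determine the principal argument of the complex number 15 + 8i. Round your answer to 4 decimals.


Step 1: z = 15 + 8i
Step 2: arg(z) = atan2(8, 15)
Step 3: arg(z) = 0.49

0.49


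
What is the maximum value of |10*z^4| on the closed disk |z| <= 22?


Step 1: On |z| = 22, |f(z)| = 10 * |z|^4 = 10 * 22^4
Step 2: By maximum modulus principle, maximum is on boundary.
Step 3: Maximum = 10 * 234256 = 2342560

2342560


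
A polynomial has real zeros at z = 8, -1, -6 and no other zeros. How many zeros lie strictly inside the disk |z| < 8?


Step 1: Check each root:
  z = 8: |8| = 8 >= 8
  z = -1: |-1| = 1 < 8
  z = -6: |-6| = 6 < 8
Step 2: Count = 2

2


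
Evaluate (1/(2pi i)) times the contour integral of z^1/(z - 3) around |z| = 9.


Step 1: f(z) = z^1, a = 3 is inside |z| = 9
Step 2: By Cauchy integral formula: (1/(2pi*i)) * integral = f(a)
Step 3: f(3) = 3^1 = 3

3


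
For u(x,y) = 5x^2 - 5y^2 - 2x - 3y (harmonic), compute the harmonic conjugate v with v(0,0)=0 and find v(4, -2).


Step 1: v_x = -u_y = 10y + 3
Step 2: v_y = u_x = 10x - 2
Step 3: v = 10xy + 3x - 2y + C
Step 4: v(0,0) = 0 => C = 0
Step 5: v(4, -2) = -64

-64


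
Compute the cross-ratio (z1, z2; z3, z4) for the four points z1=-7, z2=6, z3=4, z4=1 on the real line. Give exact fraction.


Step 1: (z1-z3)(z2-z4) = (-11) * 5 = -55
Step 2: (z1-z4)(z2-z3) = (-8) * 2 = -16
Step 3: Cross-ratio = 55/16 = 55/16

55/16


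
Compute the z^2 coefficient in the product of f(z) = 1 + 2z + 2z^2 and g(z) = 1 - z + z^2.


Step 1: z^2 term in f*g comes from: (1)*(z^2) + (2z)*(-z) + (2z^2)*(1)
Step 2: = 1 - 2 + 2
Step 3: = 1

1


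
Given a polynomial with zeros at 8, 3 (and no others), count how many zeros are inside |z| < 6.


Step 1: Check each root:
  z = 8: |8| = 8 >= 6
  z = 3: |3| = 3 < 6
Step 2: Count = 1

1


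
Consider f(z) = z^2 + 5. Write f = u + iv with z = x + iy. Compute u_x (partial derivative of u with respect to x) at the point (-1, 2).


Step 1: f(z) = (x+iy)^2 + 5
Step 2: u = (x^2 - y^2) + 5
Step 3: u_x = 2x + 0
Step 4: At (-1, 2): u_x = -2 + 0 = -2

-2


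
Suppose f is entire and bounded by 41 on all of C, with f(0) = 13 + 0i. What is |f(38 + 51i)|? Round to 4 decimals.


Step 1: By Liouville's theorem, a bounded entire function is constant.
Step 2: f(z) = f(0) = 13 + 0i for all z.
Step 3: |f(w)| = |13 + 0i| = sqrt(169 + 0)
Step 4: = 13.0

13.0


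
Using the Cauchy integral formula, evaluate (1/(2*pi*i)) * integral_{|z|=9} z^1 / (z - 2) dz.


Step 1: f(z) = z^1, a = 2 is inside |z| = 9
Step 2: By Cauchy integral formula: (1/(2pi*i)) * integral = f(a)
Step 3: f(2) = 2^1 = 2

2


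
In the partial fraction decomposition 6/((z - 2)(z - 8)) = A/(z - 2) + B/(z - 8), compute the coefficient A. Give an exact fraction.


Step 1: Multiply both sides by (z - 2) and set z = 2
Step 2: A = 6 / (2 - 8)
Step 3: A = 6 / (-6)
Step 4: A = -1

-1


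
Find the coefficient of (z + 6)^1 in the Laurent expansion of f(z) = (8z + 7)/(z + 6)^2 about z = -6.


Step 1: Write the numerator in powers of (z + 6): 8z + 7 = 8(z + 6) + (8*(-6) + 7) = 8(z + 6) - 41
Step 2: Divide by (z + 6)^2: f(z) = -41(z + 6)^(-2) + 8(z + 6)^(-1)
Step 3: This finite sum is the Laurent series of f about z = -6.
Step 4: Only the powers -2 and -1 appear, so the coefficient of (z + 6)^1 = 0

0


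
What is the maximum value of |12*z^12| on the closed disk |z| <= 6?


Step 1: On |z| = 6, |f(z)| = 12 * |z|^12 = 12 * 6^12
Step 2: By maximum modulus principle, maximum is on boundary.
Step 3: Maximum = 12 * 2176782336 = 26121388032

26121388032


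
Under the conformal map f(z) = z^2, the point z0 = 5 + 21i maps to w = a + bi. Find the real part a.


Step 1: z0 = 5 + 21i
Step 2: z0^2 = 5^2 - 21^2 + 210i
Step 3: real part = 25 - 441 = -416

-416


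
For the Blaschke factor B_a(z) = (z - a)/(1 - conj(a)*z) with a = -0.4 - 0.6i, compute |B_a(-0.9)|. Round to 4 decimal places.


Step 1: Numerator z0 - a = -0.9 - (-0.4 - 0.6i) = -0.5 + 0.6i
Step 2: Denominator 1 - conj(a)*z0 = 1 - (-0.4 + 0.6i)*(-0.9) = 0.64 + 0.54i
Step 3: |z0 - a|^2 = (-0.5)^2 + 0.6^2 = 0.61; |1 - conj(a)*z0|^2 = 0.64^2 + 0.54^2 = 0.7012
Step 4: |B_a(-0.9)| = sqrt(0.61 / 0.7012) = sqrt(0.869937)
Step 5: = 0.9327

0.9327


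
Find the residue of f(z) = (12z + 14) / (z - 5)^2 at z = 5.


Step 1: Pole of order 2 at z = 5
Step 2: Res = lim d/dz [(z - 5)^2 * f(z)] as z -> 5
Step 3: (z - 5)^2 * f(z) = 12z + 14
Step 4: d/dz[12z + 14] = 12

12


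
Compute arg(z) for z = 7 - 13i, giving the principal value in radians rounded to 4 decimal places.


Step 1: z = 7 - 13i
Step 2: arg(z) = atan2(-13, 7)
Step 3: arg(z) = -1.0769

-1.0769


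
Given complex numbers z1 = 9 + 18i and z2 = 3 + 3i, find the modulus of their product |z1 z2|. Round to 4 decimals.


Step 1: |z1| = sqrt(9^2 + 18^2) = sqrt(405)
Step 2: |z2| = sqrt(3^2 + 3^2) = sqrt(18)
Step 3: |z1*z2| = |z1|*|z2| = sqrt(405) * sqrt(18) = sqrt(405 * 18) = sqrt(7290)
Step 4: = 85.3815

85.3815


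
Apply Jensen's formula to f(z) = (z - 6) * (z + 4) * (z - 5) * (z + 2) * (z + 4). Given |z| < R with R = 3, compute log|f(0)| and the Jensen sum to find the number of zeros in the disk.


Jensen's formula: (1/2pi)*integral log|f(Re^it)|dt = log|f(0)| + sum_{|a_k|<R} log(R/|a_k|)
Step 1: f(0) = (-6) * 4 * (-5) * 2 * 4 = 960
Step 2: log|f(0)| = log|6| + log|-4| + log|5| + log|-2| + log|-4| = 6.8669
Step 3: Zeros inside |z| < 3: -2
Step 4: Jensen sum = log(3/2) = 0.4055
Step 5: n(R) = number of terms in the Jensen sum = count of zeros inside |z| < 3 = 1

1


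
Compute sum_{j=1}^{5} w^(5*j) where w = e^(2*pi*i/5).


Step 1: The sum sum_{j=1}^{n} w^(k*j) equals n if n | k, else 0.
Step 2: Here n = 5, k = 5
Step 3: Does n divide k? 5 | 5 -> True
Step 4: Sum = 5

5


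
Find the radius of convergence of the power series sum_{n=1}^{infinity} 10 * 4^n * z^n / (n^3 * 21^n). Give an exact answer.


Step 1: General term a_n = 10 * 4^n / (n^3 * 21^n)
Step 2: By the root test, |a_n|^(1/n) = 10^(1/n) * 4 / (n^(3/n) * 21) -> 4/21 as n -> infinity (since 10^(1/n) -> 1 and n^(3/n) -> 1)
Step 3: R = 1/lim|a_n|^(1/n) = 21/4

21/4


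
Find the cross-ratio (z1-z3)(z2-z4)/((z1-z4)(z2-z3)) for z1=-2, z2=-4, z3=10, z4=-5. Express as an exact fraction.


Step 1: (z1-z3)(z2-z4) = (-12) * 1 = -12
Step 2: (z1-z4)(z2-z3) = 3 * (-14) = -42
Step 3: Cross-ratio = 12/42 = 2/7

2/7


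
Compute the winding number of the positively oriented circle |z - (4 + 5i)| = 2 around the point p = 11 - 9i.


Step 1: Center c = (4, 5), radius = 2
Step 2: |p - c|^2 = 7^2 + (-14)^2 = 245
Step 3: r^2 = 4
Step 4: |p-c| > r so winding number = 0

0


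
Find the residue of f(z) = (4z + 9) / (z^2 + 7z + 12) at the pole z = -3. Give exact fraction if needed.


Step 1: Q(z) = z^2 + 7z + 12 = (z + 3)(z + 4)
Step 2: Q'(z) = 2z + 7
Step 3: Q'(-3) = 1, P(-3) = -3
Step 4: Res = P(-3)/Q'(-3) = -3/1 = -3

-3


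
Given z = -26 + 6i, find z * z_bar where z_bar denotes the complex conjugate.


Step 1: conj(z) = -26 - 6i
Step 2: z * conj(z) = (-26)^2 + 6^2
Step 3: = 676 + 36 = 712

712


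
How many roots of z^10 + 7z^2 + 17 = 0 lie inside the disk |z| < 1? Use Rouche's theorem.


Step 1: On |z| = 1 the three terms have sizes |z^10| = 1^10 = 1, |7z^2| = 7*1^2 = 7, |17| = 17
Step 2: The dominant term is g(z) = 17; let h(z) = z^10 + 7z^2 so f = g + h
Step 3: On |z| = 1: |g| = 17 and |h| <= 1 + 7 = 8
Step 4: Since 17 > 8, |h| < |g| on |z| = 1, so by Rouche f has the same number of zeros as g inside |z| < 1
Step 5: g(z) = 17 is a nonzero constant with no zeros inside |z| < 1. Answer = 0

0


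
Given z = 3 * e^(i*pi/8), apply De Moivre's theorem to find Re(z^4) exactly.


Step 1: By De Moivre's theorem, z^4 = 3^4 * e^(i*4*pi/8) = 81 * (cos(pi/2) + i*sin(pi/2))
Step 2: |z|^4 = 3^4 = 81
Step 3: The angle pi/2 already lies in [0, 2*pi)
Step 4: cos(pi/2) = 0
Step 5: Re(z^4) = 81 * 0 = 0

0


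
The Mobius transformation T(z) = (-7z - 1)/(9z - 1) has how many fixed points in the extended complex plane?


Step 1: Fixed points satisfy T(z) = z
Step 2: 9z^2 + 6z + 1 = 0
Step 3: Discriminant = 6^2 - 4*9*1 = 0
Step 4: Number of fixed points = 1

1


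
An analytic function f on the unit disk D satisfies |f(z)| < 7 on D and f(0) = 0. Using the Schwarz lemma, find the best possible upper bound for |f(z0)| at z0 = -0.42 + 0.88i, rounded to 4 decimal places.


Step 1: g = f/7 maps D -> D with g(0) = 0, so by the Schwarz lemma |g(z)| <= |z|, i.e. |f(z)| <= 7|z|; this is sharp (f(z) = 7z).
Step 2: |z0|^2 = (-0.42)^2 + 0.88^2 = 0.9508
Step 3: |z0| = sqrt(0.9508) = 0.97509
Step 4: Best bound = 7 * |z0| = 7 * 0.97509 = 6.8256

6.8256


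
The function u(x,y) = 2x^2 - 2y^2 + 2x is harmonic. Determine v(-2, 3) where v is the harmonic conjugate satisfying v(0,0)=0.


Step 1: v_x = -u_y = 4y + 0
Step 2: v_y = u_x = 4x + 2
Step 3: v = 4xy + 2y + C
Step 4: v(0,0) = 0 => C = 0
Step 5: v(-2, 3) = -18

-18


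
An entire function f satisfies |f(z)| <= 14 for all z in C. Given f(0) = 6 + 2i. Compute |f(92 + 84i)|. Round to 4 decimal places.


Step 1: By Liouville's theorem, a bounded entire function is constant.
Step 2: f(z) = f(0) = 6 + 2i for all z.
Step 3: |f(w)| = |6 + 2i| = sqrt(36 + 4)
Step 4: = 6.3246

6.3246


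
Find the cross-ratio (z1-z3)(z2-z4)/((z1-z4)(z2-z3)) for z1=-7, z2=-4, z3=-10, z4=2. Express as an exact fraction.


Step 1: (z1-z3)(z2-z4) = 3 * (-6) = -18
Step 2: (z1-z4)(z2-z3) = (-9) * 6 = -54
Step 3: Cross-ratio = 18/54 = 1/3

1/3


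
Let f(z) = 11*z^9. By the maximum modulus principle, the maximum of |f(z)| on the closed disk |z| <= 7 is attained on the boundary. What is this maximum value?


Step 1: On |z| = 7, |f(z)| = 11 * |z|^9 = 11 * 7^9
Step 2: By maximum modulus principle, maximum is on boundary.
Step 3: Maximum = 11 * 40353607 = 443889677

443889677


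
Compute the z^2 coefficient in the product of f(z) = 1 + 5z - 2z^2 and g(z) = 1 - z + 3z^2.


Step 1: z^2 term in f*g comes from: (1)*(3z^2) + (5z)*(-z) + (-2z^2)*(1)
Step 2: = 3 - 5 - 2
Step 3: = -4

-4


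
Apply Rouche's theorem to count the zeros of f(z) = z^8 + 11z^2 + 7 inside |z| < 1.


Step 1: On |z| = 1 the three terms have sizes |z^8| = 1^8 = 1, |11z^2| = 11*1^2 = 11, |7| = 7
Step 2: The dominant term is g(z) = 11z^2; let h(z) = z^8 + 7 so f = g + h
Step 3: On |z| = 1: |g| = 11 and |h| <= 1 + 7 = 8
Step 4: Since 11 > 8, |h| < |g| on |z| = 1, so by Rouche f has the same number of zeros as g inside |z| < 1
Step 5: g(z) = 11z^2 has 2 zeros (at the origin, multiplicity 2) inside |z| < 1. Answer = 2

2


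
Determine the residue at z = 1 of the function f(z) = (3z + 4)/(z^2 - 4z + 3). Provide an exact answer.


Step 1: Q(z) = z^2 - 4z + 3 = (z - 1)(z - 3)
Step 2: Q'(z) = 2z - 4
Step 3: Q'(1) = -2, P(1) = 7
Step 4: Res = P(1)/Q'(1) = 7/(-2) = -7/2

-7/2


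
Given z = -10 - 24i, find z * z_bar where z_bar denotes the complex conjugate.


Step 1: conj(z) = -10 + 24i
Step 2: z * conj(z) = (-10)^2 + (-24)^2
Step 3: = 100 + 576 = 676

676


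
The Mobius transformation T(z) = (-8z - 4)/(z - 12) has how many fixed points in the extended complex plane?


Step 1: Fixed points satisfy T(z) = z
Step 2: z^2 - 4z + 4 = 0
Step 3: Discriminant = (-4)^2 - 4*1*4 = 0
Step 4: Number of fixed points = 1

1
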